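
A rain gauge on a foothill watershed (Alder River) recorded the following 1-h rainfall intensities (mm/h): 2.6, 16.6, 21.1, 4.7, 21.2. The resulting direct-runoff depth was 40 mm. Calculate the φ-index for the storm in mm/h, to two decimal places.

Only the 3 blocks with intensity above φ contribute runoff: 16.6, 21.1, 21.2 mm/h.
Σ(I−φ)·Δt = d  ⇒  (16.6+21.1+21.2 − 3φ)·1 = 40
φ = (58.90 − 40/1) / 3 = 6.30 mm/h.

φ ≈ 6.30 mm/h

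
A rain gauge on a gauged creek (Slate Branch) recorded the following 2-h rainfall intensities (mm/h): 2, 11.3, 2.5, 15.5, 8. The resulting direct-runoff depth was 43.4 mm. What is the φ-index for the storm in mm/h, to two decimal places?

φ ≈ 4.37 mm/h

Only the 3 blocks with intensity above φ contribute runoff: 11.3, 15.5, 8 mm/h.
Σ(I−φ)·Δt = d  ⇒  (11.3+15.5+8 − 3φ)·2 = 43.4
φ = (34.80 − 43.4/2) / 3 = 4.37 mm/h.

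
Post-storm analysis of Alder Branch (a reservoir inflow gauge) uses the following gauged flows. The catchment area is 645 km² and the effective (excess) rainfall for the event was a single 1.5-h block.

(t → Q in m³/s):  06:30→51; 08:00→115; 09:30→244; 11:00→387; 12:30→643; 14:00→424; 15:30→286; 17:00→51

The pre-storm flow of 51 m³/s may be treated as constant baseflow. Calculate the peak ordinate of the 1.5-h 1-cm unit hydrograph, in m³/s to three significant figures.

U_p ≈ 394 m³/s

Direct runoff: 0.0, 64.0, 193.0, 336.0, 592.0, 373.0, 235.0, 0.0 m³/s; ΣQ_DR = 1793 m³/s, peak = 592.0 m³/s.
Runoff depth d = ΣQ_DR·Δt / A = 1793 × 5400 / (645 km²) = 15.01 mm.
The 1-cm UH is the DRH scaled by (10 mm)/d, so U_p = 592.0 × 10/15.01 = 394 m³/s.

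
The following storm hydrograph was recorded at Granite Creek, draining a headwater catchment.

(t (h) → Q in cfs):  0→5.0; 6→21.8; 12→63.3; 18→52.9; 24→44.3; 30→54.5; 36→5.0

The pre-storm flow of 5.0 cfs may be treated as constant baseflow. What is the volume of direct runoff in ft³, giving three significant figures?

Direct-runoff ordinates (Q − Q_b): 0.0, 16.8, 58.3, 47.9, 39.3, 49.5, 0.0 cfs.
ΣQ_DR = 211.8 cfs.
With Δt = 6 h = 21600 s, V = ΣQ_DR · Δt = 211.8 × 21600 = 4.57 × 10^6 ft³.

V ≈ 4.57 × 10^6 ft³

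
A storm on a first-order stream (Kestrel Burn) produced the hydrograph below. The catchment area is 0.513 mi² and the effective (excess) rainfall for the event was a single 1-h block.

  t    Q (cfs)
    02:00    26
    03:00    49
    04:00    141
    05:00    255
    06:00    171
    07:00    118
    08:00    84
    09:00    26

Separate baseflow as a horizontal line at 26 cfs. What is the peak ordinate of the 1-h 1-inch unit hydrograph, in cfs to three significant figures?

Direct runoff: 0.0, 23.0, 115.0, 229.0, 145.0, 92.0, 58.0, 0.0 cfs; ΣQ_DR = 662.0 cfs, peak = 229.0 cfs.
Runoff depth d = ΣQ_DR·Δt / A = 662.0 × 3600 / (0.513 mi²) = 2.000 in.
The 1-inch UH is the DRH scaled by (1 in)/d, so U_p = 229.0 × 1/2.000 = 115 cfs.

U_p ≈ 115 cfs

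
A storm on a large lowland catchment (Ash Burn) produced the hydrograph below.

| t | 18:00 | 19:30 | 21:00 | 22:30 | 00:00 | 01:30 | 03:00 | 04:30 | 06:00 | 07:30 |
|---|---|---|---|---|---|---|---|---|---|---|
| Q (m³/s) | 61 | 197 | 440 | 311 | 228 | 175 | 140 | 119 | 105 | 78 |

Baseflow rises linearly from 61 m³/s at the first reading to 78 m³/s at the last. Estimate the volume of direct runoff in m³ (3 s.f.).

Direct-runoff ordinates (Q − Q_b): 0.00, 134.11, 375.22, 244.33, 159.44, 104.56, 67.67, 44.78, 28.89, 0.00 m³/s.
ΣQ_DR = 1159 m³/s.
With Δt = 1.5 h = 5400 s, V = ΣQ_DR · Δt = 1159 × 5400 = 6.26 × 10^6 m³.

V ≈ 6.26 × 10^6 m³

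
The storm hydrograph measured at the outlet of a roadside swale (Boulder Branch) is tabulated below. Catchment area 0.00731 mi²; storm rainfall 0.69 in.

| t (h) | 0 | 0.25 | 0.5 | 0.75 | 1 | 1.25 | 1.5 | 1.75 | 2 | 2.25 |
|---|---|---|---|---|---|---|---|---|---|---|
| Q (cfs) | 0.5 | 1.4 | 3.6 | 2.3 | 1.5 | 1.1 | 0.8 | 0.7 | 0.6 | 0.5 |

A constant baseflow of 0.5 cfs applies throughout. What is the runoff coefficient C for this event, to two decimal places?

ΣQ_DR = 8.000 cfs; V = ΣQ_DR·Δt = 7200 ft³.
Runoff depth d = V / A = 0.4240 in.
C = d / P = 0.4240 / 0.69 = 0.61.

C ≈ 0.61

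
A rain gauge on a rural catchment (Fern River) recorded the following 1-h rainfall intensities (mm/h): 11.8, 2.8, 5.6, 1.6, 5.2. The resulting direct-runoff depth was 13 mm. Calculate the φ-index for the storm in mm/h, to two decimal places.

φ ≈ 3.20 mm/h

Only the 3 blocks with intensity above φ contribute runoff: 11.8, 5.6, 5.2 mm/h.
Σ(I−φ)·Δt = d  ⇒  (11.8+5.6+5.2 − 3φ)·1 = 13
φ = (22.60 − 13/1) / 3 = 3.20 mm/h.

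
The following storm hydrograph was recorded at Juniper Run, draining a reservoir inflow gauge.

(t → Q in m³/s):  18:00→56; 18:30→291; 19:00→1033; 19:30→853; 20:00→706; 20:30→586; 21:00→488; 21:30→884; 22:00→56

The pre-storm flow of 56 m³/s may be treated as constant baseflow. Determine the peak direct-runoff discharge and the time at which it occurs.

Q_p = 977.0 m³/s at t = 19:00

Subtracting baseflow gives direct-runoff ordinates: 0.0, 235.0, 977.0, 797.0, 650.0, 530.0, 432.0, 828.0, 0.0 m³/s.
The maximum is 977.0 m³/s, occurring at the reading for t = 19:00.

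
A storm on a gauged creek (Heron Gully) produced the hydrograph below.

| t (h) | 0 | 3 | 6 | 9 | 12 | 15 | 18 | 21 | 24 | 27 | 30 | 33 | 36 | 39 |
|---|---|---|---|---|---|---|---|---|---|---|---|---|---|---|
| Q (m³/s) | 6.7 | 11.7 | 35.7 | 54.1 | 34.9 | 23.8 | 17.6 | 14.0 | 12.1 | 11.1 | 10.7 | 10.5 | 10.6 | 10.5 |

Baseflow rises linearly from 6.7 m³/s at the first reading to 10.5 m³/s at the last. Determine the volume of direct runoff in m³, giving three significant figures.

V ≈ 1.55 × 10^6 m³

Direct-runoff ordinates (Q − Q_b): 0.00, 4.71, 28.42, 46.52, 27.03, 15.64, 9.15, 5.25, 3.06, 1.77, 1.08, 0.58, 0.39, 0.00 m³/s.
ΣQ_DR = 143.6 m³/s.
With Δt = 3 h = 10800 s, V = ΣQ_DR · Δt = 143.6 × 10800 = 1.55 × 10^6 m³.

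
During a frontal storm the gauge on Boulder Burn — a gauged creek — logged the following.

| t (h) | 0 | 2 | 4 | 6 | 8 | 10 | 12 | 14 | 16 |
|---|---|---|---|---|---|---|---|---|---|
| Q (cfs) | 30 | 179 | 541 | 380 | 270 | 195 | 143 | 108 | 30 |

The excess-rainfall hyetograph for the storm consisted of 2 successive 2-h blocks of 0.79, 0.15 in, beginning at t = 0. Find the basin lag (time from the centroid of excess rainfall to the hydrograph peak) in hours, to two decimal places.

Centroid of excess rainfall: t_c = Σ P_i·t̄_i / ΣP_i = 1.3191 h (block centres at 1, 3 h).
Hydrograph peak occurs at t = 4 h, so basin lag t_L = 4 − 1.3191 = 2.68 h.

t_L ≈ 2.68 h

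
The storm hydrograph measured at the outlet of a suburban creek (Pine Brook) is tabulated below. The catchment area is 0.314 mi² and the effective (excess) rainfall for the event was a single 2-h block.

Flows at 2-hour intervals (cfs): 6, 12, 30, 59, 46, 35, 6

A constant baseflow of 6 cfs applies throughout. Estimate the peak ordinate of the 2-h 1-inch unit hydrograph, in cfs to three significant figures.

U_p ≈ 35.3 cfs

Direct runoff: 0.0, 6.0, 24.0, 53.0, 40.0, 29.0, 0.0 cfs; ΣQ_DR = 152.0 cfs, peak = 53.0 cfs.
Runoff depth d = ΣQ_DR·Δt / A = 152.0 × 7200 / (0.314 mi²) = 1.500 in.
The 1-inch UH is the DRH scaled by (1 in)/d, so U_p = 53.0 × 1/1.500 = 35.3 cfs.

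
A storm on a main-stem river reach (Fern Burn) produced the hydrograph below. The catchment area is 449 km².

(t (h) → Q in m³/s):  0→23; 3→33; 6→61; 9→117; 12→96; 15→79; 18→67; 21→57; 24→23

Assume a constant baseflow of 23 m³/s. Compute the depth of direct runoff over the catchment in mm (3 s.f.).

Direct runoff: 0.0, 10.0, 38.0, 94.0, 73.0, 56.0, 44.0, 34.0, 0.0 m³/s; ΣQ_DR = 349.0 m³/s.
V = ΣQ_DR · Δt = 349.0 × 10800 s = 3.769 × 10^6 m³.
Over A = 449 km², depth = V / A = 8.39 mm.

d ≈ 8.39 mm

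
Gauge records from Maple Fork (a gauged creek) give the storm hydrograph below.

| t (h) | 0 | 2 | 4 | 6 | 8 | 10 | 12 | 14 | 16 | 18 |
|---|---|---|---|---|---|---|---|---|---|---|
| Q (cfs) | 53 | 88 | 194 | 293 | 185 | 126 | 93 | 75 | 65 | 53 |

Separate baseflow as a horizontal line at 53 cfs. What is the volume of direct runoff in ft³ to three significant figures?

Direct-runoff ordinates (Q − Q_b): 0.0, 35.0, 141.0, 240.0, 132.0, 73.0, 40.0, 22.0, 12.0, 0.0 cfs.
ΣQ_DR = 695.0 cfs.
With Δt = 2 h = 7200 s, V = ΣQ_DR · Δt = 695.0 × 7200 = 5.00 × 10^6 ft³.

V ≈ 5.00 × 10^6 ft³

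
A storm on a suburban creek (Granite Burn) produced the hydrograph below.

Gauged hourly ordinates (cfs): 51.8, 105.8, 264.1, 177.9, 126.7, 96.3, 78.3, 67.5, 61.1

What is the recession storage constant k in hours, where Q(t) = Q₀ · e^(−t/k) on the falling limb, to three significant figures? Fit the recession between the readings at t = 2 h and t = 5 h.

k ≈ 2.97 h

On the falling limb, Q drops from 264.1 to 96.3 cfs between t = 2 h and t = 5 h (Δt = 3 h).
k = −Δt / ln(Q₂/Q₁) = −3 / ln(96.3/264.1) = 2.97 h.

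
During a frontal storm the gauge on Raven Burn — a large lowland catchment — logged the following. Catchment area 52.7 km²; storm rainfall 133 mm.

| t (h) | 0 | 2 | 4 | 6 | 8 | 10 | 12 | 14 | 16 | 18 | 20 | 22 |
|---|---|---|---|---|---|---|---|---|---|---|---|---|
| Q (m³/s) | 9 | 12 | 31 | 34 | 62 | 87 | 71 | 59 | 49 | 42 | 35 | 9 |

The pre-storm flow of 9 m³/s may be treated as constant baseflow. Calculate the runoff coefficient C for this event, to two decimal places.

C ≈ 0.40

ΣQ_DR = 392.0 m³/s; V = ΣQ_DR·Δt = 2.822 × 10^6 m³.
Runoff depth d = V / A = 53.56 mm.
C = d / P = 53.56 / 133 = 0.40.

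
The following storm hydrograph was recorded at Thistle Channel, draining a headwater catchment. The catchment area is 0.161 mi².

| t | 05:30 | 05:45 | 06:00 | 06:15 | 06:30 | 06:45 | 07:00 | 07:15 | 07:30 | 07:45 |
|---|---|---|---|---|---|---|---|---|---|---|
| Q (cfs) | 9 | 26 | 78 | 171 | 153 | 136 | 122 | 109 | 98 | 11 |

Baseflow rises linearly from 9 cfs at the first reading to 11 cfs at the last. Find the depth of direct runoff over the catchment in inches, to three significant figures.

d ≈ 1.96 in

Direct runoff: 0.00, 16.78, 68.56, 161.33, 143.11, 125.89, 111.67, 98.44, 87.22, 0.00 cfs; ΣQ_DR = 813.0 cfs.
V = ΣQ_DR · Δt = 813.0 × 900 s = 7.317 × 10^5 ft³.
Over A = 0.161 mi², depth = V / A = 1.96 in.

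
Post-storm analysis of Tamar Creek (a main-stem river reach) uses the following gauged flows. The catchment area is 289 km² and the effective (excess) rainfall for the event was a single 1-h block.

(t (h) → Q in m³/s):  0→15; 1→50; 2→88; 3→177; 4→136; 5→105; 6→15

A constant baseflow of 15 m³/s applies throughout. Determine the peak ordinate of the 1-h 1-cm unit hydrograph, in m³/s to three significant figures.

Direct runoff: 0.0, 35.0, 73.0, 162.0, 121.0, 90.0, 0.0 m³/s; ΣQ_DR = 481.0 m³/s, peak = 162.0 m³/s.
Runoff depth d = ΣQ_DR·Δt / A = 481.0 × 3600 / (289 km²) = 5.992 mm.
The 1-cm UH is the DRH scaled by (10 mm)/d, so U_p = 162.0 × 10/5.992 = 270 m³/s.

U_p ≈ 270 m³/s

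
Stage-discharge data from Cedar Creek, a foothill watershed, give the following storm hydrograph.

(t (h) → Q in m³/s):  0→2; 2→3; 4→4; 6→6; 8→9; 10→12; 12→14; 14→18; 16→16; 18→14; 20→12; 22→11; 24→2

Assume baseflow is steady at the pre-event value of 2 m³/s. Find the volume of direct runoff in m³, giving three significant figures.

Direct-runoff ordinates (Q − Q_b): 0.0, 1.0, 2.0, 4.0, 7.0, 10.0, 12.0, 16.0, 14.0, 12.0, 10.0, 9.0, 0.0 m³/s.
ΣQ_DR = 97.00 m³/s.
With Δt = 2 h = 7200 s, V = ΣQ_DR · Δt = 97.00 × 7200 = 6.98 × 10^5 m³.

V ≈ 6.98 × 10^5 m³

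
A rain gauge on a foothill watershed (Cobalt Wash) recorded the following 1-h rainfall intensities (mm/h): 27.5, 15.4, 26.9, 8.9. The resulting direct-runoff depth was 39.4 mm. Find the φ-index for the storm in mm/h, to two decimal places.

Only the 3 blocks with intensity above φ contribute runoff: 27.5, 15.4, 26.9 mm/h.
Σ(I−φ)·Δt = d  ⇒  (27.5+15.4+26.9 − 3φ)·1 = 39.4
φ = (69.80 − 39.4/1) / 3 = 10.13 mm/h.

φ ≈ 10.13 mm/h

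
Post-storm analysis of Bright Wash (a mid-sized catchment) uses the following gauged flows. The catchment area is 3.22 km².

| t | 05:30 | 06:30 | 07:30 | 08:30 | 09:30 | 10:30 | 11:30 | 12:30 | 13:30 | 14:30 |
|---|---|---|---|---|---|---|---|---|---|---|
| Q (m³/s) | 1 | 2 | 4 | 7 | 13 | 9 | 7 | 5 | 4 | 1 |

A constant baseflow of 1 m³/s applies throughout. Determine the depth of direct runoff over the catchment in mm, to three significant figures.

Direct runoff: 0.0, 1.0, 3.0, 6.0, 12.0, 8.0, 6.0, 4.0, 3.0, 0.0 m³/s; ΣQ_DR = 43.00 m³/s.
V = ΣQ_DR · Δt = 43.00 × 3600 s = 1.548 × 10^5 m³.
Over A = 3.22 km², depth = V / A = 48.1 mm.

d ≈ 48.1 mm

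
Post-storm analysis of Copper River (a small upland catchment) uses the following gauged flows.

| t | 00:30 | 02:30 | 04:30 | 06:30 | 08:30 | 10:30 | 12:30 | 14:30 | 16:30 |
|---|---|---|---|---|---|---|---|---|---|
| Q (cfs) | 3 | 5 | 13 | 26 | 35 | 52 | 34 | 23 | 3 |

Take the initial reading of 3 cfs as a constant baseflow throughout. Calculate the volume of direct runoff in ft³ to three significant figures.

Direct-runoff ordinates (Q − Q_b): 0.0, 2.0, 10.0, 23.0, 32.0, 49.0, 31.0, 20.0, 0.0 cfs.
ΣQ_DR = 167.0 cfs.
With Δt = 2 h = 7200 s, V = ΣQ_DR · Δt = 167.0 × 7200 = 1.20 × 10^6 ft³.

V ≈ 1.20 × 10^6 ft³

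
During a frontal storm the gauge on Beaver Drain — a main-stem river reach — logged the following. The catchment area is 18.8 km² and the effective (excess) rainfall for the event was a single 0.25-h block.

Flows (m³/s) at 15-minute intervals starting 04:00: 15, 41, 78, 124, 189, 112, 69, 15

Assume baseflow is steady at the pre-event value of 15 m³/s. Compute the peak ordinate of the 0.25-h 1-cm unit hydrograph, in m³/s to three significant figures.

Direct runoff: 0.0, 26.0, 63.0, 109.0, 174.0, 97.0, 54.0, 0.0 m³/s; ΣQ_DR = 523.0 m³/s, peak = 174.0 m³/s.
Runoff depth d = ΣQ_DR·Δt / A = 523.0 × 900 / (18.8 km²) = 25.04 mm.
The 1-cm UH is the DRH scaled by (10 mm)/d, so U_p = 174.0 × 10/25.04 = 69.5 m³/s.

U_p ≈ 69.5 m³/s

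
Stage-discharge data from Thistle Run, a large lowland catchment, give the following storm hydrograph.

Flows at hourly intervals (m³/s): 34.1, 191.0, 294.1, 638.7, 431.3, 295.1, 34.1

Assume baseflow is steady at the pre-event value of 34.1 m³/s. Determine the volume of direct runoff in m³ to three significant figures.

Direct-runoff ordinates (Q − Q_b): 0.0, 156.9, 260.0, 604.6, 397.2, 261.0, 0.0 m³/s.
ΣQ_DR = 1680 m³/s.
With Δt = 1 h = 3600 s, V = ΣQ_DR · Δt = 1680 × 3600 = 6.05 × 10^6 m³.

V ≈ 6.05 × 10^6 m³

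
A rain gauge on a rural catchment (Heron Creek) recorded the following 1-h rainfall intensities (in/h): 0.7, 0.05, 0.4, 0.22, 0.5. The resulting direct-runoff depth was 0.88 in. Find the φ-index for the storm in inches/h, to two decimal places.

φ ≈ 0.24 in/h

Only the 3 blocks with intensity above φ contribute runoff: 0.7, 0.4, 0.5 in/h.
Σ(I−φ)·Δt = d  ⇒  (0.7+0.4+0.5 − 3φ)·1 = 0.88
φ = (1.600 − 0.88/1) / 3 = 0.24 in/h.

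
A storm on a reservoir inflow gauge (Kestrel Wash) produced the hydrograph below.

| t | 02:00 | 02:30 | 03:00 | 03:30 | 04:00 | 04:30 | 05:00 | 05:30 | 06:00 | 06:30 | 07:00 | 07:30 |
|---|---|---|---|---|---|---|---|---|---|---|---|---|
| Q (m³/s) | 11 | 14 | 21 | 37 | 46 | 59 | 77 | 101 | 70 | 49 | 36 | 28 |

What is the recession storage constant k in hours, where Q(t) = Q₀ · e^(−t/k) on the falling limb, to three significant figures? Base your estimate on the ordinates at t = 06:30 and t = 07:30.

On the falling limb, Q drops from 49 to 28 m³/s between t = 06:30 and t = 07:30 (Δt = 1 h).
k = −Δt / ln(Q₂/Q₁) = −1 / ln(28/49) = 1.79 h.

k ≈ 1.79 h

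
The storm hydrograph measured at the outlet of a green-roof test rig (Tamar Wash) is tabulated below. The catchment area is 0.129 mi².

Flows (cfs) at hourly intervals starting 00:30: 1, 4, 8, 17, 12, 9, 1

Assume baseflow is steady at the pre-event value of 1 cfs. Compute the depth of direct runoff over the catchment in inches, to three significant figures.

Direct runoff: 0.0, 3.0, 7.0, 16.0, 11.0, 8.0, 0.0 cfs; ΣQ_DR = 45.00 cfs.
V = ΣQ_DR · Δt = 45.00 × 3600 s = 1.620 × 10^5 ft³.
Over A = 0.129 mi², depth = V / A = 0.541 in.

d ≈ 0.541 in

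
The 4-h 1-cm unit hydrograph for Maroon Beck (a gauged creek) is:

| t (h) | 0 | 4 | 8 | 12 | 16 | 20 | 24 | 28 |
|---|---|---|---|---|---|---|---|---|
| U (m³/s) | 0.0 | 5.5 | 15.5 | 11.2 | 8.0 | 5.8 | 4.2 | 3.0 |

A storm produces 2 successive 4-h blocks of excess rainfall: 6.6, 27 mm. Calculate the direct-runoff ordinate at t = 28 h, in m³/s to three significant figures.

By discrete convolution, Q_j = Σ (P_i / 10 mm) · U_{j−i}.
At t = 28 h (j=7): Q = (6.6/10)·3.0 + (27/10)·4.2 = 13.3 m³/s.

Q ≈ 13.3 m³/s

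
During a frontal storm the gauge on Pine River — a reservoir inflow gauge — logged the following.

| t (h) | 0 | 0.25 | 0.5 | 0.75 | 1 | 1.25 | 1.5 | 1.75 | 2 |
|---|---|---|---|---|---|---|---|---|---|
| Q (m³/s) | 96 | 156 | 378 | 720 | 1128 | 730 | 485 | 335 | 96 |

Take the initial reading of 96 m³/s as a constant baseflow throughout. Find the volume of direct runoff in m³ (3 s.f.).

Direct-runoff ordinates (Q − Q_b): 0.0, 60.0, 282.0, 624.0, 1032.0, 634.0, 389.0, 239.0, 0.0 m³/s.
ΣQ_DR = 3260 m³/s.
With Δt = 0.25 h = 900 s, V = ΣQ_DR · Δt = 3260 × 900 = 2.93 × 10^6 m³.

V ≈ 2.93 × 10^6 m³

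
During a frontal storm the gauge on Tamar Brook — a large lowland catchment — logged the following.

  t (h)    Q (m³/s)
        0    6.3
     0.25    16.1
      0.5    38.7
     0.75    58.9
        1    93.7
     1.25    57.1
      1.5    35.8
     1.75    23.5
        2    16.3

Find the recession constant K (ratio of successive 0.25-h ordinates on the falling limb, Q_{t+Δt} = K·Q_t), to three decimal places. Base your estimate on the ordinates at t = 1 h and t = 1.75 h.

Using the recession-limb readings at t = 1 h and t = 1.75 h: Q falls from 93.7 to 23.5 m³/s over 3 intervals.
K = (Q₂/Q₁)^(1/3) = (23.5/93.7)^(1/3) = 0.631.

K ≈ 0.631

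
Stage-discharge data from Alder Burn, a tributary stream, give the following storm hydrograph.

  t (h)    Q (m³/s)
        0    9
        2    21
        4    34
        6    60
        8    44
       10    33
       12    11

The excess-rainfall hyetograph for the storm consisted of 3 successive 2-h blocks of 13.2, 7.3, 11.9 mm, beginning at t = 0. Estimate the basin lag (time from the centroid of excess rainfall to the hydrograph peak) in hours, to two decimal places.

Centroid of excess rainfall: t_c = Σ P_i·t̄_i / ΣP_i = 2.9198 h (block centres at 1, 3, 5 h).
Hydrograph peak occurs at t = 6 h, so basin lag t_L = 6 − 2.9198 = 3.08 h.

t_L ≈ 3.08 h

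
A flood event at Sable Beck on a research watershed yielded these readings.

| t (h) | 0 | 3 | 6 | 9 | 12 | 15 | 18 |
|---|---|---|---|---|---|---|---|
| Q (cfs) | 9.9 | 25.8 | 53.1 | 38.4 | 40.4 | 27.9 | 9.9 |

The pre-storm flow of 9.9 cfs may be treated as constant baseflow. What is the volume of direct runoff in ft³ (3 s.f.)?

V ≈ 1.47 × 10^6 ft³

Direct-runoff ordinates (Q − Q_b): 0.0, 15.9, 43.2, 28.5, 30.5, 18.0, 0.0 cfs.
ΣQ_DR = 136.1 cfs.
With Δt = 3 h = 10800 s, V = ΣQ_DR · Δt = 136.1 × 10800 = 1.47 × 10^6 ft³.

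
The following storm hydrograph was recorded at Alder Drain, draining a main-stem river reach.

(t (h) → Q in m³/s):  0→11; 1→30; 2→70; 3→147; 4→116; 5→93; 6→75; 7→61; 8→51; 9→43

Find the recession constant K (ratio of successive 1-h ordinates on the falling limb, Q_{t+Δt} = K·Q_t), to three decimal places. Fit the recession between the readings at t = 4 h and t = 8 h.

K ≈ 0.814

Using the recession-limb readings at t = 4 h and t = 8 h: Q falls from 116 to 51 m³/s over 4 intervals.
K = (Q₂/Q₁)^(1/4) = (51/116)^(1/4) = 0.814.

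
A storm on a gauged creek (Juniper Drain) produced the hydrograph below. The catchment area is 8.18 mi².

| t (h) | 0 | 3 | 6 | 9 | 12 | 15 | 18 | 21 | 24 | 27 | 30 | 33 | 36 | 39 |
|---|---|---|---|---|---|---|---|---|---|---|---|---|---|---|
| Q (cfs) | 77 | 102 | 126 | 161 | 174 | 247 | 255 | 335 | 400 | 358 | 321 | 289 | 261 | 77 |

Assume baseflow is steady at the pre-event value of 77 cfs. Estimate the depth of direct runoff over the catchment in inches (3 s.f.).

Direct runoff: 0.0, 25.0, 49.0, 84.0, 97.0, 170.0, 178.0, 258.0, 323.0, 281.0, 244.0, 212.0, 184.0, 0.0 cfs; ΣQ_DR = 2105 cfs.
V = ΣQ_DR · Δt = 2105 × 10800 s = 2.273 × 10^7 ft³.
Over A = 8.18 mi², depth = V / A = 1.20 in.

d ≈ 1.20 in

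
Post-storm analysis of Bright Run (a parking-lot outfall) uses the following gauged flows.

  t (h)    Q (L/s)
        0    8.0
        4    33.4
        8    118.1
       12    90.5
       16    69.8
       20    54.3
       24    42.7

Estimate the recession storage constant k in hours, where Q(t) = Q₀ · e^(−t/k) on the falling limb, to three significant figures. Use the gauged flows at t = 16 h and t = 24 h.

k ≈ 16.3 h

On the falling limb, Q drops from 69.8 to 42.7 L/s between t = 16 h and t = 24 h (Δt = 8 h).
k = −Δt / ln(Q₂/Q₁) = −8 / ln(42.7/69.8) = 16.3 h.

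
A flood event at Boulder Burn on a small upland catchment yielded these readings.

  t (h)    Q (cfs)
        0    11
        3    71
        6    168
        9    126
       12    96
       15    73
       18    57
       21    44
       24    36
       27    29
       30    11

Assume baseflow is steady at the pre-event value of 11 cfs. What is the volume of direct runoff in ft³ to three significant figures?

Direct-runoff ordinates (Q − Q_b): 0.0, 60.0, 157.0, 115.0, 85.0, 62.0, 46.0, 33.0, 25.0, 18.0, 0.0 cfs.
ΣQ_DR = 601.0 cfs.
With Δt = 3 h = 10800 s, V = ΣQ_DR · Δt = 601.0 × 10800 = 6.49 × 10^6 ft³.

V ≈ 6.49 × 10^6 ft³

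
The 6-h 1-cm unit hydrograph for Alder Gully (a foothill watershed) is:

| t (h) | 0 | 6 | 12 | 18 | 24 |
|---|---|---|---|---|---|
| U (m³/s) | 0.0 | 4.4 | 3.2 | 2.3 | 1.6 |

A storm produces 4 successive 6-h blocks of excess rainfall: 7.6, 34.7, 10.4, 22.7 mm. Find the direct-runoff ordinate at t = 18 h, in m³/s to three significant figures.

Q ≈ 17.4 m³/s

By discrete convolution, Q_j = Σ (P_i / 10 mm) · U_{j−i}.
At t = 18 h (j=3): Q = (7.6/10)·2.3 + (34.7/10)·3.2 + (10.4/10)·4.4 + (22.7/10)·0.0 = 17.4 m³/s.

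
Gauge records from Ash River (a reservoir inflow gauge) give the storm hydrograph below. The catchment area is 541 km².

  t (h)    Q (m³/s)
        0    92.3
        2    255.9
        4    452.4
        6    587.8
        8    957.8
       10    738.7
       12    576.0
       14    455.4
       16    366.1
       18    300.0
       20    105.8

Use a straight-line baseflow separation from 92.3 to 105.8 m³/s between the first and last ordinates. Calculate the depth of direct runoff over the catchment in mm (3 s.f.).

d ≈ 50.6 mm

Direct runoff: 0.00, 162.25, 357.40, 491.45, 860.10, 639.65, 475.60, 353.65, 263.00, 195.55, 0.00 m³/s; ΣQ_DR = 3799 m³/s.
V = ΣQ_DR · Δt = 3799 × 7200 s = 2.735 × 10^7 m³.
Over A = 541 km², depth = V / A = 50.6 mm.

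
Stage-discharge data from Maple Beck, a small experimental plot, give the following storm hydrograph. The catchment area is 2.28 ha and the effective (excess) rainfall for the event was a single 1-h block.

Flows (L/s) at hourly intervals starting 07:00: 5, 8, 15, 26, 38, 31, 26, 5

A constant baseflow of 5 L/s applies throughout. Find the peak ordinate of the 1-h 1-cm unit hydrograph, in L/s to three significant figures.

U_p ≈ 18.3 L/s

Direct runoff: 0.0, 3.0, 10.0, 21.0, 33.0, 26.0, 21.0, 0.0 L/s; ΣQ_DR = 114.0 L/s, peak = 33.0 L/s.
Runoff depth d = ΣQ_DR·Δt / A = 114.0 × 3600 / (2.28 ha) = 18.00 mm.
The 1-cm UH is the DRH scaled by (10 mm)/d, so U_p = 33.0 × 10/18.00 = 18.3 L/s.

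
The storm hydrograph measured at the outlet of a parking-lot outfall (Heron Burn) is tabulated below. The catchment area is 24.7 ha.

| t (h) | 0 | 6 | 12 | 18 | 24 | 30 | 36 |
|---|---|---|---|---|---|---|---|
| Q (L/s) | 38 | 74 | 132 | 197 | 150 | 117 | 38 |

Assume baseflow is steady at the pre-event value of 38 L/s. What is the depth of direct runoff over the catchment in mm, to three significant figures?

Direct runoff: 0.0, 36.0, 94.0, 159.0, 112.0, 79.0, 0.0 L/s; ΣQ_DR = 480.0 L/s.
V = ΣQ_DR · Δt = 480.0 × 21600 s = 1.037 × 10^7 L.
Over A = 24.7 ha, depth = V / A = 42.0 mm.

d ≈ 42.0 mm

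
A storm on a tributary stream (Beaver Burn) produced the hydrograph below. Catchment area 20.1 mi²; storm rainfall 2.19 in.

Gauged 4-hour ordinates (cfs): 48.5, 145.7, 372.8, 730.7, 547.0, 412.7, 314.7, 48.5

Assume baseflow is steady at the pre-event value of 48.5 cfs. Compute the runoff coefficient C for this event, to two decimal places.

C ≈ 0.31

ΣQ_DR = 2233 cfs; V = ΣQ_DR·Δt = 3.215 × 10^7 ft³.
Runoff depth d = V / A = 0.6885 in.
C = d / P = 0.6885 / 2.19 = 0.31.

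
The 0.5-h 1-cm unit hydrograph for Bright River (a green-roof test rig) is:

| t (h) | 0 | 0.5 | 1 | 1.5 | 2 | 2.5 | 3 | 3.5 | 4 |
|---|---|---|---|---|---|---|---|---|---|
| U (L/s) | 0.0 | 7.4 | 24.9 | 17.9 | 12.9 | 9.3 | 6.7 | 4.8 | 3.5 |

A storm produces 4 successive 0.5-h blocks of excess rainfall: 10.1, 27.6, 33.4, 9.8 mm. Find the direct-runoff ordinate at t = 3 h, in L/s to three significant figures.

Q ≈ 93.1 L/s

By discrete convolution, Q_j = Σ (P_i / 10 mm) · U_{j−i}.
At t = 3 h (j=6): Q = (10.1/10)·6.7 + (27.6/10)·9.3 + (33.4/10)·12.9 + (9.8/10)·17.9 = 93.1 L/s.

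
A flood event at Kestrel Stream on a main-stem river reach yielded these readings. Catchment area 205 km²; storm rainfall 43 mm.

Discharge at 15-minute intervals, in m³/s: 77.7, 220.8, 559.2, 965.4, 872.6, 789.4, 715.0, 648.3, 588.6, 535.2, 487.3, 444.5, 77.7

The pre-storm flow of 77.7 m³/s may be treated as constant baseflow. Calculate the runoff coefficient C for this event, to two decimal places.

C ≈ 0.61

ΣQ_DR = 5972 m³/s; V = ΣQ_DR·Δt = 5.374 × 10^6 m³.
Runoff depth d = V / A = 26.22 mm.
C = d / P = 26.22 / 43 = 0.61.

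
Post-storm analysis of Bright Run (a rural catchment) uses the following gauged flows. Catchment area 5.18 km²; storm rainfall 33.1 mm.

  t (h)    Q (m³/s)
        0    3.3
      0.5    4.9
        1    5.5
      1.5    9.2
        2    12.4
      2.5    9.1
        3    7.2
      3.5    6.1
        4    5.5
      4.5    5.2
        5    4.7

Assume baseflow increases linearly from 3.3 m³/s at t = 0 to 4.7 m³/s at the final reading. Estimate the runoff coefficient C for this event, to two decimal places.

C ≈ 0.31

ΣQ_DR = 29.10 m³/s; V = ΣQ_DR·Δt = 52380 m³.
Runoff depth d = V / A = 10.11 mm.
C = d / P = 10.11 / 33.1 = 0.31.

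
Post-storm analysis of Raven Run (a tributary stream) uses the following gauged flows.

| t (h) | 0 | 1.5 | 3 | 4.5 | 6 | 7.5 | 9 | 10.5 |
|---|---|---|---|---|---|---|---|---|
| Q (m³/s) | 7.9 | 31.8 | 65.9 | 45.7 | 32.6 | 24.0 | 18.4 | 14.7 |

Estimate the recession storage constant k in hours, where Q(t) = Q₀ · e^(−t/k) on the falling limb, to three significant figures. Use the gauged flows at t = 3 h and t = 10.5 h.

On the falling limb, Q drops from 65.9 to 14.7 m³/s between t = 3 h and t = 10.5 h (Δt = 7.5 h).
k = −Δt / ln(Q₂/Q₁) = −7.5 / ln(14.7/65.9) = 5.00 h.

k ≈ 5.00 h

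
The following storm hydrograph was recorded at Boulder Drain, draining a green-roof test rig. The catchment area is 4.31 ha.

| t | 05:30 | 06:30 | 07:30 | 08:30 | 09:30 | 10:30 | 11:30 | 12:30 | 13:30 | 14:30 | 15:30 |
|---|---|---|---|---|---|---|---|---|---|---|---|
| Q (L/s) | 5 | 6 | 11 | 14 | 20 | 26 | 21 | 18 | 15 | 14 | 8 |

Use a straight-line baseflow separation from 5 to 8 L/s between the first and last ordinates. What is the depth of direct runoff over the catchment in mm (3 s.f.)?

d ≈ 7.23 mm

Direct runoff: 0.00, 0.70, 5.40, 8.10, 13.80, 19.50, 14.20, 10.90, 7.60, 6.30, 0.00 L/s; ΣQ_DR = 86.50 L/s.
V = ΣQ_DR · Δt = 86.50 × 3600 s = 3.114 × 10^5 L.
Over A = 4.31 ha, depth = V / A = 7.23 mm.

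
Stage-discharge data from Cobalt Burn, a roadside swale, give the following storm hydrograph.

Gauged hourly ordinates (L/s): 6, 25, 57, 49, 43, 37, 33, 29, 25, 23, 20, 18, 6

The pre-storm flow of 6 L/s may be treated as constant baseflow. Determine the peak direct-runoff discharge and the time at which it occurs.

Q_p = 51.0 L/s at t = 2 h

Subtracting baseflow gives direct-runoff ordinates: 0.0, 19.0, 51.0, 43.0, 37.0, 31.0, 27.0, 23.0, 19.0, 17.0, 14.0, 12.0, 0.0 L/s.
The maximum is 51.0 L/s, occurring at the reading for t = 2 h.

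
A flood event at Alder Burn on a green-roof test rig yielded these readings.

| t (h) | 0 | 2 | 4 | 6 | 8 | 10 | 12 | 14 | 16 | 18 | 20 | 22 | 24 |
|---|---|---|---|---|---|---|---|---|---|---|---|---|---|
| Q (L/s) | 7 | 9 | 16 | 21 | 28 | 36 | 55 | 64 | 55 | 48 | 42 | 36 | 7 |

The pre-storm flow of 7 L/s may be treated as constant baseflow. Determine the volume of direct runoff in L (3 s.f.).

V ≈ 2.40 × 10^6 L

Direct-runoff ordinates (Q − Q_b): 0.0, 2.0, 9.0, 14.0, 21.0, 29.0, 48.0, 57.0, 48.0, 41.0, 35.0, 29.0, 0.0 L/s.
ΣQ_DR = 333.0 L/s.
With Δt = 2 h = 7200 s, V = ΣQ_DR · Δt = 333.0 × 7200 = 2.40 × 10^6 L.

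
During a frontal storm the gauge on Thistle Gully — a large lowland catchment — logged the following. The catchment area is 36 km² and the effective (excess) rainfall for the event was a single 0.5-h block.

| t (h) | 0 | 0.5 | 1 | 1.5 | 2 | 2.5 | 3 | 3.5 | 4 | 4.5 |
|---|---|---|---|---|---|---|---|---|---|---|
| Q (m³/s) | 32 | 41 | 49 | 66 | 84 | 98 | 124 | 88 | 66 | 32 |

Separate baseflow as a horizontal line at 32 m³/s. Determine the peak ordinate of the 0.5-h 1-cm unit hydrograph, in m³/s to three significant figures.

U_p ≈ 51.1 m³/s

Direct runoff: 0.0, 9.0, 17.0, 34.0, 52.0, 66.0, 92.0, 56.0, 34.0, 0.0 m³/s; ΣQ_DR = 360.0 m³/s, peak = 92.0 m³/s.
Runoff depth d = ΣQ_DR·Δt / A = 360.0 × 1800 / (36 km²) = 18.00 mm.
The 1-cm UH is the DRH scaled by (10 mm)/d, so U_p = 92.0 × 10/18.00 = 51.1 m³/s.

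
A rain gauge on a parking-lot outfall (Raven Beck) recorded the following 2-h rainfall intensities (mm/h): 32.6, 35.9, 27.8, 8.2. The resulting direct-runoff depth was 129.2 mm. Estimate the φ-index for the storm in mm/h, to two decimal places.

φ ≈ 10.57 mm/h

Only the 3 blocks with intensity above φ contribute runoff: 32.6, 35.9, 27.8 mm/h.
Σ(I−φ)·Δt = d  ⇒  (32.6+35.9+27.8 − 3φ)·2 = 129.2
φ = (96.30 − 129.2/2) / 3 = 10.57 mm/h.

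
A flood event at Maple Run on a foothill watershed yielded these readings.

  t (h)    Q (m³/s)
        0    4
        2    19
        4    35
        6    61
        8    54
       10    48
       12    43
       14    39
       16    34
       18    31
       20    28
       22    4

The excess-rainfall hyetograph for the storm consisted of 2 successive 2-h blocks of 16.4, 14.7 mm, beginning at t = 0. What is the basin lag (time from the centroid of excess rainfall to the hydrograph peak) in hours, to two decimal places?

Centroid of excess rainfall: t_c = Σ P_i·t̄_i / ΣP_i = 1.9453 h (block centres at 1, 3 h).
Hydrograph peak occurs at t = 6 h, so basin lag t_L = 6 − 1.9453 = 4.05 h.

t_L ≈ 4.05 h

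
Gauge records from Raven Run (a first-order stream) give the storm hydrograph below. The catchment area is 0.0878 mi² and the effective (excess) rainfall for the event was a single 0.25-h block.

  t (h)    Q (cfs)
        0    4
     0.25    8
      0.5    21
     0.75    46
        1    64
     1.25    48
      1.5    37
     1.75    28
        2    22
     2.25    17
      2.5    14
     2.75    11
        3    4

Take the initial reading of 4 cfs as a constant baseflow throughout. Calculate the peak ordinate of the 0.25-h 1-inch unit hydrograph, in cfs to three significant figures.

Direct runoff: 0.0, 4.0, 17.0, 42.0, 60.0, 44.0, 33.0, 24.0, 18.0, 13.0, 10.0, 7.0, 0.0 cfs; ΣQ_DR = 272.0 cfs, peak = 60.0 cfs.
Runoff depth d = ΣQ_DR·Δt / A = 272.0 × 900 / (0.0878 mi²) = 1.200 in.
The 1-inch UH is the DRH scaled by (1 in)/d, so U_p = 60.0 × 1/1.200 = 50.0 cfs.

U_p ≈ 50.0 cfs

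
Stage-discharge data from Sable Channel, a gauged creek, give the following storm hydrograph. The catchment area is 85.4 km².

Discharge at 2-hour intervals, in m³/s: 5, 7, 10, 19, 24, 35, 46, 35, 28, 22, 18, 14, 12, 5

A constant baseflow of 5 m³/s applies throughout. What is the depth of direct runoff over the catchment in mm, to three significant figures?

d ≈ 17.7 mm

Direct runoff: 0.0, 2.0, 5.0, 14.0, 19.0, 30.0, 41.0, 30.0, 23.0, 17.0, 13.0, 9.0, 7.0, 0.0 m³/s; ΣQ_DR = 210.0 m³/s.
V = ΣQ_DR · Δt = 210.0 × 7200 s = 1.512 × 10^6 m³.
Over A = 85.4 km², depth = V / A = 17.7 mm.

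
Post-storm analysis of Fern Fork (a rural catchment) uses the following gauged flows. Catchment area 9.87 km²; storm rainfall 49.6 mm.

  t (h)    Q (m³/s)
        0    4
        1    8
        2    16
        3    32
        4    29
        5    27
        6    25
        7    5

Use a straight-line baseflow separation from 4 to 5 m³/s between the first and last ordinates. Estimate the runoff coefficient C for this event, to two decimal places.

ΣQ_DR = 110.0 m³/s; V = ΣQ_DR·Δt = 3.960 × 10^5 m³.
Runoff depth d = V / A = 40.12 mm.
C = d / P = 40.12 / 49.6 = 0.81.

C ≈ 0.81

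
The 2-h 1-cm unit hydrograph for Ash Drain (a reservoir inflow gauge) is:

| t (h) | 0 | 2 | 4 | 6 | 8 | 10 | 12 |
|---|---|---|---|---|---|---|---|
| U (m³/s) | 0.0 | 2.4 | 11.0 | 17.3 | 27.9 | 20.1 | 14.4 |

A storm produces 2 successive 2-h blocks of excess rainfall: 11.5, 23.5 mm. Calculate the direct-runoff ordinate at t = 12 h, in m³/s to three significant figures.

Q ≈ 63.8 m³/s

By discrete convolution, Q_j = Σ (P_i / 10 mm) · U_{j−i}.
At t = 12 h (j=6): Q = (11.5/10)·14.4 + (23.5/10)·20.1 = 63.8 m³/s.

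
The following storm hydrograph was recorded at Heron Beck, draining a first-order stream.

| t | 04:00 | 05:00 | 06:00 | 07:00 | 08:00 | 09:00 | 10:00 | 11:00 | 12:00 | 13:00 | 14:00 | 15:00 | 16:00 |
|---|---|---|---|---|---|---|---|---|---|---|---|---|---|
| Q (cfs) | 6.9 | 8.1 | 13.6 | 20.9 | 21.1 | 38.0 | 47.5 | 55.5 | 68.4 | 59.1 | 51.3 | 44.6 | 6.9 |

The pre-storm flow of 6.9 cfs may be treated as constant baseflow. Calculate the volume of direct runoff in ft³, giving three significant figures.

Direct-runoff ordinates (Q − Q_b): 0.0, 1.2, 6.7, 14.0, 14.2, 31.1, 40.6, 48.6, 61.5, 52.2, 44.4, 37.7, 0.0 cfs.
ΣQ_DR = 352.2 cfs.
With Δt = 1 h = 3600 s, V = ΣQ_DR · Δt = 352.2 × 3600 = 1.27 × 10^6 ft³.

V ≈ 1.27 × 10^6 ft³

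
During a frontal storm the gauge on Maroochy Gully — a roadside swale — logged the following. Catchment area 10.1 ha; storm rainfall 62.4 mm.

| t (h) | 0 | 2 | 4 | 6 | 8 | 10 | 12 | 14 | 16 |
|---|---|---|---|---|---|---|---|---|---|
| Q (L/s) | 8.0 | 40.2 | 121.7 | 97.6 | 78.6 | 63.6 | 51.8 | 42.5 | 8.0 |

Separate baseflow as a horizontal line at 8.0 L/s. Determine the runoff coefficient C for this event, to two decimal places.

C ≈ 0.50

ΣQ_DR = 440.0 L/s; V = ΣQ_DR·Δt = 3.168 × 10^6 L.
Runoff depth d = V / A = 31.37 mm.
C = d / P = 31.37 / 62.4 = 0.50.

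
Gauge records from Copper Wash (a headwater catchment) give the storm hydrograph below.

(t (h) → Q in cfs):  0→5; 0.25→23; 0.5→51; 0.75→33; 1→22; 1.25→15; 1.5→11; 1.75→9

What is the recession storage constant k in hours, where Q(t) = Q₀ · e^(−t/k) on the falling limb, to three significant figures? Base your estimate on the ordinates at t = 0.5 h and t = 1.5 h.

On the falling limb, Q drops from 51 to 11 cfs between t = 0.5 h and t = 1.5 h (Δt = 1 h).
k = −Δt / ln(Q₂/Q₁) = −1 / ln(11/51) = 0.652 h.

k ≈ 0.652 h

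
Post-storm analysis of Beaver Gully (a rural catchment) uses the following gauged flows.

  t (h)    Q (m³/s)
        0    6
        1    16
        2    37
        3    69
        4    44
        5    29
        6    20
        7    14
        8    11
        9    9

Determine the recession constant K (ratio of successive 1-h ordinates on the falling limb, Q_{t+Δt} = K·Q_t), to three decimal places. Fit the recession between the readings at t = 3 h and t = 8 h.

Using the recession-limb readings at t = 3 h and t = 8 h: Q falls from 69 to 11 m³/s over 5 intervals.
K = (Q₂/Q₁)^(1/5) = (11/69)^(1/5) = 0.693.

K ≈ 0.693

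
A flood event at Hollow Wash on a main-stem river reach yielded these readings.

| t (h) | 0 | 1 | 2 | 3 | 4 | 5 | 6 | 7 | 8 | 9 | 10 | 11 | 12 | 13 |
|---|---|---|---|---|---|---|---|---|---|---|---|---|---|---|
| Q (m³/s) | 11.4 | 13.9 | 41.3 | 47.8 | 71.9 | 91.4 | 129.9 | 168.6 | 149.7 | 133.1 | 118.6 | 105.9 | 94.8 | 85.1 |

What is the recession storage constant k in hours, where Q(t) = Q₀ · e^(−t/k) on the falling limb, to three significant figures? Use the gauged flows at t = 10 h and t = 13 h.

k ≈ 9.04 h

On the falling limb, Q drops from 118.6 to 85.1 m³/s between t = 10 h and t = 13 h (Δt = 3 h).
k = −Δt / ln(Q₂/Q₁) = −3 / ln(85.1/118.6) = 9.04 h.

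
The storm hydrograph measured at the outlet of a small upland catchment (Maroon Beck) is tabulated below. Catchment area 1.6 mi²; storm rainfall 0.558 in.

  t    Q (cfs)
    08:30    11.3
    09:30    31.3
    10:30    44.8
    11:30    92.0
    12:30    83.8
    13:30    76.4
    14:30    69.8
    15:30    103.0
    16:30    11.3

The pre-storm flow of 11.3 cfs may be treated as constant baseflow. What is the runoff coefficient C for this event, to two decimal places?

C ≈ 0.73

ΣQ_DR = 422.0 cfs; V = ΣQ_DR·Δt = 1.519 × 10^6 ft³.
Runoff depth d = V / A = 0.4087 in.
C = d / P = 0.4087 / 0.558 = 0.73.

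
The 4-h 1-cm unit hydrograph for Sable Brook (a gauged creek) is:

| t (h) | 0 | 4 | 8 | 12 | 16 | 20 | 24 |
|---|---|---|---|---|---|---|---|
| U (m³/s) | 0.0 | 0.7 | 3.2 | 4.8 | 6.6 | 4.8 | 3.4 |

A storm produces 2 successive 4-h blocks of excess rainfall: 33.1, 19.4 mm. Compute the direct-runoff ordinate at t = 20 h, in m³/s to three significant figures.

Q ≈ 28.7 m³/s

By discrete convolution, Q_j = Σ (P_i / 10 mm) · U_{j−i}.
At t = 20 h (j=5): Q = (33.1/10)·4.8 + (19.4/10)·6.6 = 28.7 m³/s.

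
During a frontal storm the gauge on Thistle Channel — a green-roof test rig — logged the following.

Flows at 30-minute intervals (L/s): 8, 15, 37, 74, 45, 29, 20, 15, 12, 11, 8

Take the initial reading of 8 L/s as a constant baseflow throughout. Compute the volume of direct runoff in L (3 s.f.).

Direct-runoff ordinates (Q − Q_b): 0.0, 7.0, 29.0, 66.0, 37.0, 21.0, 12.0, 7.0, 4.0, 3.0, 0.0 L/s.
ΣQ_DR = 186.0 L/s.
With Δt = 0.5 h = 1800 s, V = ΣQ_DR · Δt = 186.0 × 1800 = 3.35 × 10^5 L.

V ≈ 3.35 × 10^5 L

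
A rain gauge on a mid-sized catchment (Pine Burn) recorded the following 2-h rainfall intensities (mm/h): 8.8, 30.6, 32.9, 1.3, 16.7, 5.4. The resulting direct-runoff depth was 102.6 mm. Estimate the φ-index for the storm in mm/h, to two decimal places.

Only the 3 blocks with intensity above φ contribute runoff: 30.6, 32.9, 16.7 mm/h.
Σ(I−φ)·Δt = d  ⇒  (30.6+32.9+16.7 − 3φ)·2 = 102.6
φ = (80.20 − 102.6/2) / 3 = 9.63 mm/h.

φ ≈ 9.63 mm/h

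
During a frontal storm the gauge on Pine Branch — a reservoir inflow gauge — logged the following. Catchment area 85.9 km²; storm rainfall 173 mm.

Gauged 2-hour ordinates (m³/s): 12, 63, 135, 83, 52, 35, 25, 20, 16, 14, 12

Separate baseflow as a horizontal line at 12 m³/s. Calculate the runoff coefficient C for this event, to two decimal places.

C ≈ 0.16

ΣQ_DR = 335.0 m³/s; V = ΣQ_DR·Δt = 2.412 × 10^6 m³.
Runoff depth d = V / A = 28.08 mm.
C = d / P = 28.08 / 173 = 0.16.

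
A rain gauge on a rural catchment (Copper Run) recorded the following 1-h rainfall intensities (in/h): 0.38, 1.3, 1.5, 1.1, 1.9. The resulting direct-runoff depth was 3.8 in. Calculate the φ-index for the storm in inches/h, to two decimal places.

φ ≈ 0.50 in/h

Only the 4 blocks with intensity above φ contribute runoff: 1.3, 1.5, 1.1, 1.9 in/h.
Σ(I−φ)·Δt = d  ⇒  (1.3+1.5+1.1+1.9 − 4φ)·1 = 3.8
φ = (5.800 − 3.8/1) / 4 = 0.50 in/h.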